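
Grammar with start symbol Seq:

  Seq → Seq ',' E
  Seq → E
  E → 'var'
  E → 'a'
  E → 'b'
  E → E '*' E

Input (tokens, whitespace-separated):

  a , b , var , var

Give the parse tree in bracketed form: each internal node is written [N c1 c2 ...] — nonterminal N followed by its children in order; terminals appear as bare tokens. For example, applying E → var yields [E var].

[Seq [Seq [Seq [Seq [E a]] , [E b]] , [E var]] , [E var]]

Seq
Seq , E
Seq , E , E
Seq , E , E , E
E , E , E , E
a , E , E , E
a , b , E , E
a , b , var , E
a , b , var , var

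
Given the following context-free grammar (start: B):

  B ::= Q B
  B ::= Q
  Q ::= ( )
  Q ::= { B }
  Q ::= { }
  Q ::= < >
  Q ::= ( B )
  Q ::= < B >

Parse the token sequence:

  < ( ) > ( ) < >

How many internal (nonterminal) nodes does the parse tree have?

8

[B [Q < [B [Q ( )]] >] [B [Q ( )] [B [Q < >]]]]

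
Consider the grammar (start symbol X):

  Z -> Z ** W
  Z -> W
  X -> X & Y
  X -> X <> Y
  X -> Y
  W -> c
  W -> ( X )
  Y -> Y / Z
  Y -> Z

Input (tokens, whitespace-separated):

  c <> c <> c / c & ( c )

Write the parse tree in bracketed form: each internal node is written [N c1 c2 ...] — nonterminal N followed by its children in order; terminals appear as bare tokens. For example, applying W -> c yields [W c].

[X [X [X [X [Y [Z [W c]]]] <> [Y [Z [W c]]]] <> [Y [Y [Z [W c]]] / [Z [W c]]]] & [Y [Z [W ( [X [Y [Z [W c]]]] )]]]]

X
X & Y
X <> Y & Y
X <> Y <> Y & Y
Y <> Y <> Y & Y
Z <> Y <> Y & Y
W <> Y <> Y & Y
c <> Y <> Y & Y
c <> Z <> Y & Y
c <> W <> Y & Y
c <> c <> Y & Y
c <> c <> Y / Z & Y
c <> c <> Z / Z & Y
c <> c <> W / Z & Y
c <> c <> c / Z & Y
c <> c <> c / W & Y
c <> c <> c / c & Y
c <> c <> c / c & Z
c <> c <> c / c & W
c <> c <> c / c & ( X )
c <> c <> c / c & ( Y )
c <> c <> c / c & ( Z )
c <> c <> c / c & ( W )
c <> c <> c / c & ( c )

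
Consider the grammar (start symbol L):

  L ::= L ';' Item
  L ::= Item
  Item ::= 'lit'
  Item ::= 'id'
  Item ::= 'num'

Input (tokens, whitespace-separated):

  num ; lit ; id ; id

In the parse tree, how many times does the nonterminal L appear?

4

[L [L [L [L [Item num]] ; [Item lit]] ; [Item id]] ; [Item id]]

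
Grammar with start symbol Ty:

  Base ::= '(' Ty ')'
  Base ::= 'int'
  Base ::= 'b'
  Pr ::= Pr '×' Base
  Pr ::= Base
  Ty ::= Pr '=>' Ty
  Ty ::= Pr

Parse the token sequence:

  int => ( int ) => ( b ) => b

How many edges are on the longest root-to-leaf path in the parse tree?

8

[Ty [Pr [Base int]] => [Ty [Pr [Base ( [Ty [Pr [Base int]]] )]] => [Ty [Pr [Base ( [Ty [Pr [Base b]]] )]] => [Ty [Pr [Base b]]]]]]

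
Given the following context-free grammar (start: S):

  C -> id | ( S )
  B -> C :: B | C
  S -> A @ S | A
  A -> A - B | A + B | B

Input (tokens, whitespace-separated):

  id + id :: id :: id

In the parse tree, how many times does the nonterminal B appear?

[S [A [A [B [C id]]] + [B [C id] :: [B [C id] :: [B [C id]]]]]]

4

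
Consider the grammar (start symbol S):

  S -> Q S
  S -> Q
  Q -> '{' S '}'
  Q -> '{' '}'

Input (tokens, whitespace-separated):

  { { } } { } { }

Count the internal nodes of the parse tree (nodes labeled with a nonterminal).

[S [Q { [S [Q { }]] }] [S [Q { }] [S [Q { }]]]]

8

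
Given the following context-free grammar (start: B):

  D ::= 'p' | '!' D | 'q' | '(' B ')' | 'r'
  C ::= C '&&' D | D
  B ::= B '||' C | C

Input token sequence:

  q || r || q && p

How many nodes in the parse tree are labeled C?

[B [B [B [C [D q]]] || [C [D r]]] || [C [C [D q]] && [D p]]]

4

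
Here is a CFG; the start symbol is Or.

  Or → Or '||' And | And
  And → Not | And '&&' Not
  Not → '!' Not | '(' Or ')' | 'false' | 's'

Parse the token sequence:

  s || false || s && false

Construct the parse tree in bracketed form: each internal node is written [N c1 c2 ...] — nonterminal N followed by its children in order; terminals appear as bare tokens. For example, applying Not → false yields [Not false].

Or
Or || And
Or || And || And
And || And || And
Not || And || And
s || And || And
s || Not || And
s || false || And
s || false || And && Not
s || false || Not && Not
s || false || s && Not
s || false || s && false

[Or [Or [Or [And [Not s]]] || [And [Not false]]] || [And [And [Not s]] && [Not false]]]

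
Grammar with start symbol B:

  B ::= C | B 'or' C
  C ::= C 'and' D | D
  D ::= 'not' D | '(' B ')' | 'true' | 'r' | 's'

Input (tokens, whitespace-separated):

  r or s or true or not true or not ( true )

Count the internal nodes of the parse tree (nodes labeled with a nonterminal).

20

[B [B [B [B [B [C [D r]]] or [C [D s]]] or [C [D true]]] or [C [D not [D true]]]] or [C [D not [D ( [B [C [D true]]] )]]]]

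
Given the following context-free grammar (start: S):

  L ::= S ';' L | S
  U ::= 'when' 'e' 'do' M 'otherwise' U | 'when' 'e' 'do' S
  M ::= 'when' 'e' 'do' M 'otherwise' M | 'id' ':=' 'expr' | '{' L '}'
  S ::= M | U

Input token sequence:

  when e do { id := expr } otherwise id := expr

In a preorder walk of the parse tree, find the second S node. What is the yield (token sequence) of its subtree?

[S [M when e do [M { [L [S [M id := expr]]] }] otherwise [M id := expr]]]

id := expr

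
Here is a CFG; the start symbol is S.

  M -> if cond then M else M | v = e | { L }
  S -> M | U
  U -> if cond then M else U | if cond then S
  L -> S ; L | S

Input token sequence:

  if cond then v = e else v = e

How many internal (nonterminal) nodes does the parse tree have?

[S [M if cond then [M v = e] else [M v = e]]]

4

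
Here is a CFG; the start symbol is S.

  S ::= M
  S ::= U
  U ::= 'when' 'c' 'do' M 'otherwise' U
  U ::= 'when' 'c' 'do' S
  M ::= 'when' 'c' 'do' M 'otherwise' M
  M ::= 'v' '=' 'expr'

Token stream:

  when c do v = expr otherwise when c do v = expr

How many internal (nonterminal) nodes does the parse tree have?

6

[S [U when c do [M v = expr] otherwise [U when c do [S [M v = expr]]]]]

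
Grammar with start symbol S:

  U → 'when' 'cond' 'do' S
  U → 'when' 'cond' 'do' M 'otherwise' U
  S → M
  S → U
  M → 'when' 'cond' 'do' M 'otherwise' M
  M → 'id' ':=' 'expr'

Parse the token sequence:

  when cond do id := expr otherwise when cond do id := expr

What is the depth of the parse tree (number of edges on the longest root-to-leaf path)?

5

[S [U when cond do [M id := expr] otherwise [U when cond do [S [M id := expr]]]]]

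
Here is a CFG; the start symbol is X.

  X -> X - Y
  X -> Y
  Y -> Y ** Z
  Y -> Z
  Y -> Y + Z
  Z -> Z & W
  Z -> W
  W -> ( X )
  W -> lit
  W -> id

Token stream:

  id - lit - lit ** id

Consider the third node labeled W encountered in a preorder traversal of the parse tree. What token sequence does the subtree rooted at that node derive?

lit

[X [X [X [Y [Z [W id]]]] - [Y [Z [W lit]]]] - [Y [Y [Z [W lit]]] ** [Z [W id]]]]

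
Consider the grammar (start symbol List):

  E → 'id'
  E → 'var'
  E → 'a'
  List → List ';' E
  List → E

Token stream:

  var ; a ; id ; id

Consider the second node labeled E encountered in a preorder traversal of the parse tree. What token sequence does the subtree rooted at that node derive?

[List [List [List [List [E var]] ; [E a]] ; [E id]] ; [E id]]

a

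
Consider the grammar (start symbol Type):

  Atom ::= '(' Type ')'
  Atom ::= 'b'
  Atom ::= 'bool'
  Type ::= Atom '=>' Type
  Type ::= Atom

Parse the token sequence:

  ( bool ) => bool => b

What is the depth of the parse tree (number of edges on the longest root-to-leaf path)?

[Type [Atom ( [Type [Atom bool]] )] => [Type [Atom bool] => [Type [Atom b]]]]

4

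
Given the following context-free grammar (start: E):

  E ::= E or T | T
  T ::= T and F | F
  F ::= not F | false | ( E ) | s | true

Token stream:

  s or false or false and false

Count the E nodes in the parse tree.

[E [E [E [T [F s]]] or [T [F false]]] or [T [T [F false]] and [F false]]]

3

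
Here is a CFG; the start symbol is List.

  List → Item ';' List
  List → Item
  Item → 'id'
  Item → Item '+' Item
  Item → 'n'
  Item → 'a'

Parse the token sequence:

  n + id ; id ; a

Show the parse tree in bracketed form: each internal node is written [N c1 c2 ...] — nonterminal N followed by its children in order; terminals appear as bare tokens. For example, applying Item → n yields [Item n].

List
Item ; List
Item + Item ; List
n + Item ; List
n + id ; List
n + id ; Item ; List
n + id ; id ; List
n + id ; id ; Item
n + id ; id ; a

[List [Item [Item n] + [Item id]] ; [List [Item id] ; [List [Item a]]]]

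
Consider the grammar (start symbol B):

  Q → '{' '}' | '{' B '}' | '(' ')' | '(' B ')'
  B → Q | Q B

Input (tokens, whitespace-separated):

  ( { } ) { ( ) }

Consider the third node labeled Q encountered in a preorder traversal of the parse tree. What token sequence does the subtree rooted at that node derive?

{ ( ) }

[B [Q ( [B [Q { }]] )] [B [Q { [B [Q ( )]] }]]]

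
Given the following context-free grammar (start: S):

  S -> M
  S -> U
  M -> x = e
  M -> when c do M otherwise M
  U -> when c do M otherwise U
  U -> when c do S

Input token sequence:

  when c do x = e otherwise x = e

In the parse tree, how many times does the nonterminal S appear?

1

[S [M when c do [M x = e] otherwise [M x = e]]]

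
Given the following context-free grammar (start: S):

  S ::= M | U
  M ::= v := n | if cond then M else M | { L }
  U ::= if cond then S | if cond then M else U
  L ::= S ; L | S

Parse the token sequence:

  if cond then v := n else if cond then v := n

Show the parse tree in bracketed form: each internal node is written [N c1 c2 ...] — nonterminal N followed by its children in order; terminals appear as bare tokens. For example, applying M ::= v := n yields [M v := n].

[S [U if cond then [M v := n] else [U if cond then [S [M v := n]]]]]

S
U
if cond then M else U
if cond then v := n else U
if cond then v := n else if cond then S
if cond then v := n else if cond then M
if cond then v := n else if cond then v := n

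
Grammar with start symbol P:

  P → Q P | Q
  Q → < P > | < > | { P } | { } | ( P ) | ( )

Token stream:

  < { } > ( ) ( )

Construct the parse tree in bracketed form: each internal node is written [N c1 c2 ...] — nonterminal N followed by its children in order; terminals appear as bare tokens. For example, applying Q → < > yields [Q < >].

[P [Q < [P [Q { }]] >] [P [Q ( )] [P [Q ( )]]]]

P
Q P
< P > P
< Q > P
< { } > P
< { } > Q P
< { } > ( ) P
< { } > ( ) Q
< { } > ( ) ( )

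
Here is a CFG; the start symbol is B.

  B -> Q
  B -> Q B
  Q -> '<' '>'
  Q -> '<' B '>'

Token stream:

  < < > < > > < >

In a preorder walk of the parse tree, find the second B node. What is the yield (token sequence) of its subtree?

< > < >

[B [Q < [B [Q < >] [B [Q < >]]] >] [B [Q < >]]]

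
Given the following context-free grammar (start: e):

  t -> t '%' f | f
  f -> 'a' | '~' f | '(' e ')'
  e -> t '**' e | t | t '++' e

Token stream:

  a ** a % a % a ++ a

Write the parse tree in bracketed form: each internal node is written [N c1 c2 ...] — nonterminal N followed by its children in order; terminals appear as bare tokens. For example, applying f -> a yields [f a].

[e [t [f a]] ** [e [t [t [t [f a]] % [f a]] % [f a]] ++ [e [t [f a]]]]]

e
t ** e
f ** e
a ** e
a ** t ++ e
a ** t % f ++ e
a ** t % f % f ++ e
a ** f % f % f ++ e
a ** a % f % f ++ e
a ** a % a % f ++ e
a ** a % a % a ++ e
a ** a % a % a ++ t
a ** a % a % a ++ f
a ** a % a % a ++ a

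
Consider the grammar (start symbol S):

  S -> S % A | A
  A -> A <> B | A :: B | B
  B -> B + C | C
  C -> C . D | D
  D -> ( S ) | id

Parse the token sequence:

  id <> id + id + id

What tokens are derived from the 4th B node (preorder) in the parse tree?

[S [A [A [B [C [D id]]]] <> [B [B [B [C [D id]]] + [C [D id]]] + [C [D id]]]]]

id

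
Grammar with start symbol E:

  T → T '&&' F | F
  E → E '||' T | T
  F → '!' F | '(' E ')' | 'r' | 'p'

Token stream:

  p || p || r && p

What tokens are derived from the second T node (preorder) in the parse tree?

[E [E [E [T [F p]]] || [T [F p]]] || [T [T [F r]] && [F p]]]

p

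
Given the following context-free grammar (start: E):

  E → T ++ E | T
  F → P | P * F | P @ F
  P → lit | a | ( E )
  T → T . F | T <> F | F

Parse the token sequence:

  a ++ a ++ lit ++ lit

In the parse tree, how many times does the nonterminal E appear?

4

[E [T [F [P a]]] ++ [E [T [F [P a]]] ++ [E [T [F [P lit]]] ++ [E [T [F [P lit]]]]]]]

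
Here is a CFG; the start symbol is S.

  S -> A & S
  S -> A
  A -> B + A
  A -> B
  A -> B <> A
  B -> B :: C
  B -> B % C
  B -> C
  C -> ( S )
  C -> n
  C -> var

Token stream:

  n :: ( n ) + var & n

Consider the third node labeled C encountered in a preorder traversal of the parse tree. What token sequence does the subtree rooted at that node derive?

n

[S [A [B [B [C n]] :: [C ( [S [A [B [C n]]]] )]] + [A [B [C var]]]] & [S [A [B [C n]]]]]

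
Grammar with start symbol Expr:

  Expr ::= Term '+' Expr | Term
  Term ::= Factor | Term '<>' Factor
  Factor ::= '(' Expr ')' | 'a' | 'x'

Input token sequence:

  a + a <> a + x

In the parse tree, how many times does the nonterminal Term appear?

[Expr [Term [Factor a]] + [Expr [Term [Term [Factor a]] <> [Factor a]] + [Expr [Term [Factor x]]]]]

4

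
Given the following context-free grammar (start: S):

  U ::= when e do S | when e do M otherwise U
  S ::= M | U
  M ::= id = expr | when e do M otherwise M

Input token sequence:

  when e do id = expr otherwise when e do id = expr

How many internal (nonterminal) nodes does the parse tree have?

6

[S [U when e do [M id = expr] otherwise [U when e do [S [M id = expr]]]]]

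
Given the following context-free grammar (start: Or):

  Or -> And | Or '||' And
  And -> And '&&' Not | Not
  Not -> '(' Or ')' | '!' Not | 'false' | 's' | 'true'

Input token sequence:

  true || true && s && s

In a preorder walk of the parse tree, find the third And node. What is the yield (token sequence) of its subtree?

true && s

[Or [Or [And [Not true]]] || [And [And [And [Not true]] && [Not s]] && [Not s]]]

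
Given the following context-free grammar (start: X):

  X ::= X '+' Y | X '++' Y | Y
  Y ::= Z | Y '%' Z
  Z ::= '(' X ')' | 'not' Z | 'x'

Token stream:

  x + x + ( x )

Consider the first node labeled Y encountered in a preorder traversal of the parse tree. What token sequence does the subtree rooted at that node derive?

[X [X [X [Y [Z x]]] + [Y [Z x]]] + [Y [Z ( [X [Y [Z x]]] )]]]

x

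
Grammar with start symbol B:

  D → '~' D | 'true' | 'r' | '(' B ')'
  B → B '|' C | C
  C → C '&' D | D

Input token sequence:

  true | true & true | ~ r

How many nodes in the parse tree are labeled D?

5

[B [B [B [C [D true]]] | [C [C [D true]] & [D true]]] | [C [D ~ [D r]]]]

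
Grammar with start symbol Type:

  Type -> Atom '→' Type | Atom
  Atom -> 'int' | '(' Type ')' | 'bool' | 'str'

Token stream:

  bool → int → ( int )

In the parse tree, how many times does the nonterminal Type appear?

4

[Type [Atom bool] → [Type [Atom int] → [Type [Atom ( [Type [Atom int]] )]]]]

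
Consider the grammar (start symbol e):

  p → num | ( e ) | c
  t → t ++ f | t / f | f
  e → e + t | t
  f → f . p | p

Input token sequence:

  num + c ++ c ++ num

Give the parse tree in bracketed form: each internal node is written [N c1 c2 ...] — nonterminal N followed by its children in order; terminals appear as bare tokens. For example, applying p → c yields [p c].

e
e + t
t + t
f + t
p + t
num + t
num + t ++ f
num + t ++ f ++ f
num + f ++ f ++ f
num + p ++ f ++ f
num + c ++ f ++ f
num + c ++ p ++ f
num + c ++ c ++ f
num + c ++ c ++ p
num + c ++ c ++ num

[e [e [t [f [p num]]]] + [t [t [t [f [p c]]] ++ [f [p c]]] ++ [f [p num]]]]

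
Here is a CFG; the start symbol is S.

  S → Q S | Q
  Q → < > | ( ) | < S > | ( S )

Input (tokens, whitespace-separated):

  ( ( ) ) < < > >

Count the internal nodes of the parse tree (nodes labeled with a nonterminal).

8

[S [Q ( [S [Q ( )]] )] [S [Q < [S [Q < >]] >]]]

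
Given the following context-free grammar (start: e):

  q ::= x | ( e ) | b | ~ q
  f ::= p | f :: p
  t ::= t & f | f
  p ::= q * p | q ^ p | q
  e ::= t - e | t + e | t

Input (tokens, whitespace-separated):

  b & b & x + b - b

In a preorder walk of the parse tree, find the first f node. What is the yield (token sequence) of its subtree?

[e [t [t [t [f [p [q b]]]] & [f [p [q b]]]] & [f [p [q x]]]] + [e [t [f [p [q b]]]] - [e [t [f [p [q b]]]]]]]

b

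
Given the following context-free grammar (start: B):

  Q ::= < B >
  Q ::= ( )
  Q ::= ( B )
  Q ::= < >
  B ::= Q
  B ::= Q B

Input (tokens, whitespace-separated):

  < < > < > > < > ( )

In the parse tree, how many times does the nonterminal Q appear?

[B [Q < [B [Q < >] [B [Q < >]]] >] [B [Q < >] [B [Q ( )]]]]

5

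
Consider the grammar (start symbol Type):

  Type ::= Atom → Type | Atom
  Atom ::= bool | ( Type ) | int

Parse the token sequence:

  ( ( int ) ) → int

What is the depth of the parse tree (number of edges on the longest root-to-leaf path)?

6

[Type [Atom ( [Type [Atom ( [Type [Atom int]] )]] )] → [Type [Atom int]]]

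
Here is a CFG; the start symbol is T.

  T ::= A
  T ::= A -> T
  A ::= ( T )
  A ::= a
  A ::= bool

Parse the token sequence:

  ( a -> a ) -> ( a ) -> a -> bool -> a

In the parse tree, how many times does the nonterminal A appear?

[T [A ( [T [A a] -> [T [A a]]] )] -> [T [A ( [T [A a]] )] -> [T [A a] -> [T [A bool] -> [T [A a]]]]]]

8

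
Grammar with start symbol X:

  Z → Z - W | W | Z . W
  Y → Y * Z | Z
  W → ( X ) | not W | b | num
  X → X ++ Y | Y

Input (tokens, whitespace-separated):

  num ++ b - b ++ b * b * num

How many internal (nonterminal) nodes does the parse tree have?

20

[X [X [X [Y [Z [W num]]]] ++ [Y [Z [Z [W b]] - [W b]]]] ++ [Y [Y [Y [Z [W b]]] * [Z [W b]]] * [Z [W num]]]]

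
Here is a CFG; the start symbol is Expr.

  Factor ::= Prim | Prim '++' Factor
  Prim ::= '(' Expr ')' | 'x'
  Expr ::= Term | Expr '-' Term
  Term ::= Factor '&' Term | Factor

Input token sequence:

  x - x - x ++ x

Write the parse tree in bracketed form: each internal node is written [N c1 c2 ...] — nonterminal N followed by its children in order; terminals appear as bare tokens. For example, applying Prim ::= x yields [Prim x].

[Expr [Expr [Expr [Term [Factor [Prim x]]]] - [Term [Factor [Prim x]]]] - [Term [Factor [Prim x] ++ [Factor [Prim x]]]]]

Expr
Expr - Term
Expr - Term - Term
Term - Term - Term
Factor - Term - Term
Prim - Term - Term
x - Term - Term
x - Factor - Term
x - Prim - Term
x - x - Term
x - x - Factor
x - x - Prim ++ Factor
x - x - x ++ Factor
x - x - x ++ Prim
x - x - x ++ x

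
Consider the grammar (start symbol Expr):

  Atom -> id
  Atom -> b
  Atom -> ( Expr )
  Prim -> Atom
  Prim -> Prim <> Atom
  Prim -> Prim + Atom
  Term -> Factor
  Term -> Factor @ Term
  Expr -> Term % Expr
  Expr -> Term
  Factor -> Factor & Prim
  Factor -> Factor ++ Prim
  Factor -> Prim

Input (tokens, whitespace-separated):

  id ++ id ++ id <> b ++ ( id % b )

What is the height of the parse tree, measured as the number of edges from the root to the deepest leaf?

11

[Expr [Term [Factor [Factor [Factor [Factor [Prim [Atom id]]] ++ [Prim [Atom id]]] ++ [Prim [Prim [Atom id]] <> [Atom b]]] ++ [Prim [Atom ( [Expr [Term [Factor [Prim [Atom id]]]] % [Expr [Term [Factor [Prim [Atom b]]]]]] )]]]]]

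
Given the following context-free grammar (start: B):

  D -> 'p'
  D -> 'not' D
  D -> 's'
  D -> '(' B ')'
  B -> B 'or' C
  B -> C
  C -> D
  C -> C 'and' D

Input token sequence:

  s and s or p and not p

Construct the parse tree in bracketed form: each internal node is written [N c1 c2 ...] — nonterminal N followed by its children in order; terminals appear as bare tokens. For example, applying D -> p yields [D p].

B
B or C
C or C
C and D or C
D and D or C
s and D or C
s and s or C
s and s or C and D
s and s or D and D
s and s or p and D
s and s or p and not D
s and s or p and not p

[B [B [C [C [D s]] and [D s]]] or [C [C [D p]] and [D not [D p]]]]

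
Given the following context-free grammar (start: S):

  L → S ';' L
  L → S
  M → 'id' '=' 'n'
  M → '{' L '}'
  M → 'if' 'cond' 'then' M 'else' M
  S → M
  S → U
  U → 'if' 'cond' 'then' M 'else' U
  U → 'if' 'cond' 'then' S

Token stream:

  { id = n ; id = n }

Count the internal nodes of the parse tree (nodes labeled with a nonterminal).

[S [M { [L [S [M id = n]] ; [L [S [M id = n]]]] }]]

8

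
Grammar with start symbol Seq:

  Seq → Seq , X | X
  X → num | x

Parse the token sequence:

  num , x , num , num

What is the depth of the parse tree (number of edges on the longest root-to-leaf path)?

5

[Seq [Seq [Seq [Seq [X num]] , [X x]] , [X num]] , [X num]]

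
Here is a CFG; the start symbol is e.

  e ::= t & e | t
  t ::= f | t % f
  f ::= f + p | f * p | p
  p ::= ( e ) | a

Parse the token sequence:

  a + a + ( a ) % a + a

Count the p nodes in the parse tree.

[e [t [t [f [f [f [p a]] + [p a]] + [p ( [e [t [f [p a]]]] )]]] % [f [f [p a]] + [p a]]]]

6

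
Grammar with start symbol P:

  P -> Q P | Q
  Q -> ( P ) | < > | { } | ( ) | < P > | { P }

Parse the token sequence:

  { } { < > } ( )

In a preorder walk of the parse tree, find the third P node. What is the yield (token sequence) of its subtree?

[P [Q { }] [P [Q { [P [Q < >]] }] [P [Q ( )]]]]

< >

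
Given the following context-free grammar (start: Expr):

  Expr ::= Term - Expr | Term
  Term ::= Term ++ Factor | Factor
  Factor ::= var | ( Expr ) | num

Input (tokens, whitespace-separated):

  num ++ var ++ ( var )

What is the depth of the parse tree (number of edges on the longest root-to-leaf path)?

6

[Expr [Term [Term [Term [Factor num]] ++ [Factor var]] ++ [Factor ( [Expr [Term [Factor var]]] )]]]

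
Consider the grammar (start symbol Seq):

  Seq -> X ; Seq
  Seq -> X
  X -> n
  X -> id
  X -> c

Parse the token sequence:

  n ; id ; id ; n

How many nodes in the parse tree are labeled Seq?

[Seq [X n] ; [Seq [X id] ; [Seq [X id] ; [Seq [X n]]]]]

4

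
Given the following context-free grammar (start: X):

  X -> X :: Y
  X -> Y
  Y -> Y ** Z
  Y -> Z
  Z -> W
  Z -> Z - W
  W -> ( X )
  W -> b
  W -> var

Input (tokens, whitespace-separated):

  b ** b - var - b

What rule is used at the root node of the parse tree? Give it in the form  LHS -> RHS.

X -> Y

[X [Y [Y [Z [W b]]] ** [Z [Z [Z [W b]] - [W var]] - [W b]]]]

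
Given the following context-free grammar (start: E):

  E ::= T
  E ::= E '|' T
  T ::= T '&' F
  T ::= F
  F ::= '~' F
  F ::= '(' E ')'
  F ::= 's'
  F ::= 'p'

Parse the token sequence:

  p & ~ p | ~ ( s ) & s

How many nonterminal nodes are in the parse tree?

15

[E [E [T [T [F p]] & [F ~ [F p]]]] | [T [T [F ~ [F ( [E [T [F s]]] )]]] & [F s]]]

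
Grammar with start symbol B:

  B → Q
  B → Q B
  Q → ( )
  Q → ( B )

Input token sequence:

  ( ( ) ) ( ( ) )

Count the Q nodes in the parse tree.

[B [Q ( [B [Q ( )]] )] [B [Q ( [B [Q ( )]] )]]]

4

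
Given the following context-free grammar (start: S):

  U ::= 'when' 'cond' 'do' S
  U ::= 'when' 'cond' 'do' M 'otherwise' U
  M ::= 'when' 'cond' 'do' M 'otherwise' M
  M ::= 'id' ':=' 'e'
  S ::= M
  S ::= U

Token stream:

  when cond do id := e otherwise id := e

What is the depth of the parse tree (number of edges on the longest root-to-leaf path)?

3

[S [M when cond do [M id := e] otherwise [M id := e]]]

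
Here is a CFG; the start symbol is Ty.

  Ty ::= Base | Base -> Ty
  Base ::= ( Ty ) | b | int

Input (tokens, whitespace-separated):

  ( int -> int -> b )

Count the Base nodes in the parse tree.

4

[Ty [Base ( [Ty [Base int] -> [Ty [Base int] -> [Ty [Base b]]]] )]]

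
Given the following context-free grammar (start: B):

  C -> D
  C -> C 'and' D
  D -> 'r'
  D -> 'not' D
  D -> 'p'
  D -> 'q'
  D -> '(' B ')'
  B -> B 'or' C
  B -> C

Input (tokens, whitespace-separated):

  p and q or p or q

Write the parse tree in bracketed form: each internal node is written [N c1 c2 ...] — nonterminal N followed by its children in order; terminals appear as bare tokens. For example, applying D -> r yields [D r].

[B [B [B [C [C [D p]] and [D q]]] or [C [D p]]] or [C [D q]]]

B
B or C
B or C or C
C or C or C
C and D or C or C
D and D or C or C
p and D or C or C
p and q or C or C
p and q or D or C
p and q or p or C
p and q or p or D
p and q or p or q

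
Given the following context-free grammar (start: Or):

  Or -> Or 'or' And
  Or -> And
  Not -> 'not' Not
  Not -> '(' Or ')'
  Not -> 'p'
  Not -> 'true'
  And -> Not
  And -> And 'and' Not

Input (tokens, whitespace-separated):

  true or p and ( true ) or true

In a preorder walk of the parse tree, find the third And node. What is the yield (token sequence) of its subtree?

[Or [Or [Or [And [Not true]]] or [And [And [Not p]] and [Not ( [Or [And [Not true]]] )]]] or [And [Not true]]]

p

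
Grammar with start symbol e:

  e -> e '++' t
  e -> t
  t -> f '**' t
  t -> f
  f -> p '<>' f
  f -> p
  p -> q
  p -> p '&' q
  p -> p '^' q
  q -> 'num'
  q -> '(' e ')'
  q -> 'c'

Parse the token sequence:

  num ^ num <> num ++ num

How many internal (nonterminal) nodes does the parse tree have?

15

[e [e [t [f [p [p [q num]] ^ [q num]] <> [f [p [q num]]]]]] ++ [t [f [p [q num]]]]]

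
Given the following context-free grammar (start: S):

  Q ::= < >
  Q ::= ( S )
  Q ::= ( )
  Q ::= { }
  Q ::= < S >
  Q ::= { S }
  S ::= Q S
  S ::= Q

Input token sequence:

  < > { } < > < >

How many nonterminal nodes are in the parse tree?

[S [Q < >] [S [Q { }] [S [Q < >] [S [Q < >]]]]]

8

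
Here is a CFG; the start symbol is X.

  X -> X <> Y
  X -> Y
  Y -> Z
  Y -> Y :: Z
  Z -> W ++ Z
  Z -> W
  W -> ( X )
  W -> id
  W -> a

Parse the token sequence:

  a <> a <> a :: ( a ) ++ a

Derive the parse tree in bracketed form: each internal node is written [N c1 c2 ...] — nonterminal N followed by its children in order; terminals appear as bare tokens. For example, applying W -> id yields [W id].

X
X <> Y
X <> Y <> Y
Y <> Y <> Y
Z <> Y <> Y
W <> Y <> Y
a <> Y <> Y
a <> Z <> Y
a <> W <> Y
a <> a <> Y
a <> a <> Y :: Z
a <> a <> Z :: Z
a <> a <> W :: Z
a <> a <> a :: Z
a <> a <> a :: W ++ Z
a <> a <> a :: ( X ) ++ Z
a <> a <> a :: ( Y ) ++ Z
a <> a <> a :: ( Z ) ++ Z
a <> a <> a :: ( W ) ++ Z
a <> a <> a :: ( a ) ++ Z
a <> a <> a :: ( a ) ++ W
a <> a <> a :: ( a ) ++ a

[X [X [X [Y [Z [W a]]]] <> [Y [Z [W a]]]] <> [Y [Y [Z [W a]]] :: [Z [W ( [X [Y [Z [W a]]]] )] ++ [Z [W a]]]]]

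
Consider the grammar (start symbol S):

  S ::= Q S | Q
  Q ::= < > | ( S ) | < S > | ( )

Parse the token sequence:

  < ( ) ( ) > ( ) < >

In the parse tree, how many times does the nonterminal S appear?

5

[S [Q < [S [Q ( )] [S [Q ( )]]] >] [S [Q ( )] [S [Q < >]]]]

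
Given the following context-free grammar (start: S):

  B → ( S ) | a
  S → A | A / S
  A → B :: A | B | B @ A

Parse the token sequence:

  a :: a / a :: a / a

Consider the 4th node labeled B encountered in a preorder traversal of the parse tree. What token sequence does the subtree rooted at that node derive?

a

[S [A [B a] :: [A [B a]]] / [S [A [B a] :: [A [B a]]] / [S [A [B a]]]]]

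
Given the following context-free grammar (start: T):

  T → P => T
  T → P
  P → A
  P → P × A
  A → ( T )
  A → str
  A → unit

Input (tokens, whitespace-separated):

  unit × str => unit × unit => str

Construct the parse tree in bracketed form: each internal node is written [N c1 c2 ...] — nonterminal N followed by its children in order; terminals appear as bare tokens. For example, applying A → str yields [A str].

T
P => T
P × A => T
A × A => T
unit × A => T
unit × str => T
unit × str => P => T
unit × str => P × A => T
unit × str => A × A => T
unit × str => unit × A => T
unit × str => unit × unit => T
unit × str => unit × unit => P
unit × str => unit × unit => A
unit × str => unit × unit => str

[T [P [P [A unit]] × [A str]] => [T [P [P [A unit]] × [A unit]] => [T [P [A str]]]]]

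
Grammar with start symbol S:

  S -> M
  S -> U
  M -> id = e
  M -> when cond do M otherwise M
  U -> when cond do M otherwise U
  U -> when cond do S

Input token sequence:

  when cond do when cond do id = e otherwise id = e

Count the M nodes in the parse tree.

3

[S [U when cond do [S [M when cond do [M id = e] otherwise [M id = e]]]]]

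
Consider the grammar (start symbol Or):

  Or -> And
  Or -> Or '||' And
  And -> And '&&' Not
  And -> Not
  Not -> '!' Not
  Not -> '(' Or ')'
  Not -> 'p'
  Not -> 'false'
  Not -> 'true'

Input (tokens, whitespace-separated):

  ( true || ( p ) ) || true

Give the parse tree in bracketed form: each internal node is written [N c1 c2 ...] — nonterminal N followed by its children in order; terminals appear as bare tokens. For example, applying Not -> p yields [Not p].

Or
Or || And
And || And
Not || And
( Or ) || And
( Or || And ) || And
( And || And ) || And
( Not || And ) || And
( true || And ) || And
( true || Not ) || And
( true || ( Or ) ) || And
( true || ( And ) ) || And
( true || ( Not ) ) || And
( true || ( p ) ) || And
( true || ( p ) ) || Not
( true || ( p ) ) || true

[Or [Or [And [Not ( [Or [Or [And [Not true]]] || [And [Not ( [Or [And [Not p]]] )]]] )]]] || [And [Not true]]]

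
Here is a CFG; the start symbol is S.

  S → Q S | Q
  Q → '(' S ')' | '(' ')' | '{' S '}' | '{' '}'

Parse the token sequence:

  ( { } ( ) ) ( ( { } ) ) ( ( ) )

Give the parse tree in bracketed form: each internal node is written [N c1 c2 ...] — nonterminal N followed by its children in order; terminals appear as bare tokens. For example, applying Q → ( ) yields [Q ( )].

[S [Q ( [S [Q { }] [S [Q ( )]]] )] [S [Q ( [S [Q ( [S [Q { }]] )]] )] [S [Q ( [S [Q ( )]] )]]]]

S
Q S
( S ) S
( Q S ) S
( { } S ) S
( { } Q ) S
( { } ( ) ) S
( { } ( ) ) Q S
( { } ( ) ) ( S ) S
( { } ( ) ) ( Q ) S
( { } ( ) ) ( ( S ) ) S
( { } ( ) ) ( ( Q ) ) S
( { } ( ) ) ( ( { } ) ) S
( { } ( ) ) ( ( { } ) ) Q
( { } ( ) ) ( ( { } ) ) ( S )
( { } ( ) ) ( ( { } ) ) ( Q )
( { } ( ) ) ( ( { } ) ) ( ( ) )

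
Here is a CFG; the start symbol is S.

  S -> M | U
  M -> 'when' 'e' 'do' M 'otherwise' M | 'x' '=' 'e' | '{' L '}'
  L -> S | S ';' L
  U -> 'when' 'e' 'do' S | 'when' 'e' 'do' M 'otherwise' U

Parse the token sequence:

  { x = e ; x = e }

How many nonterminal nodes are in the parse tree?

8

[S [M { [L [S [M x = e]] ; [L [S [M x = e]]]] }]]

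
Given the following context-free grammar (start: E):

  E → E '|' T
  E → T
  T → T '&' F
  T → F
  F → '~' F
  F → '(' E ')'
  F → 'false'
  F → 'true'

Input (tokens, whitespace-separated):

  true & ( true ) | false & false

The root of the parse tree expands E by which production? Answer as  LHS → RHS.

E → E '|' T

[E [E [T [T [F true]] & [F ( [E [T [F true]]] )]]] | [T [T [F false]] & [F false]]]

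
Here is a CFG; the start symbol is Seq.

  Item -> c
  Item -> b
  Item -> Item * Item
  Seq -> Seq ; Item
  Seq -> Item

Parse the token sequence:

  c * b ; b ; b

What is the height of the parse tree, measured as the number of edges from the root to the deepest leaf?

[Seq [Seq [Seq [Item [Item c] * [Item b]]] ; [Item b]] ; [Item b]]

5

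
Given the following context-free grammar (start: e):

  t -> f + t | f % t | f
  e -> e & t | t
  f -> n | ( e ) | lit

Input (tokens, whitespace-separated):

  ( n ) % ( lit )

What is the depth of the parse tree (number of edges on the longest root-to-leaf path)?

7

[e [t [f ( [e [t [f n]]] )] % [t [f ( [e [t [f lit]]] )]]]]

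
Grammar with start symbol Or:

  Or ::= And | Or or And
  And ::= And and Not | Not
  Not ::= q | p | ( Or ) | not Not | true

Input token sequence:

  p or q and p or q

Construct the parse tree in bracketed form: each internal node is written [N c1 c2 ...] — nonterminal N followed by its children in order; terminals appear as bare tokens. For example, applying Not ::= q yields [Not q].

[Or [Or [Or [And [Not p]]] or [And [And [Not q]] and [Not p]]] or [And [Not q]]]

Or
Or or And
Or or And or And
And or And or And
Not or And or And
p or And or And
p or And and Not or And
p or Not and Not or And
p or q and Not or And
p or q and p or And
p or q and p or Not
p or q and p or q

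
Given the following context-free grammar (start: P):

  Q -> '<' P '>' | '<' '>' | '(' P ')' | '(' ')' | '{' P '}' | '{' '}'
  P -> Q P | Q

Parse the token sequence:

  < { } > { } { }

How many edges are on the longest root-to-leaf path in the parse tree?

[P [Q < [P [Q { }]] >] [P [Q { }] [P [Q { }]]]]

4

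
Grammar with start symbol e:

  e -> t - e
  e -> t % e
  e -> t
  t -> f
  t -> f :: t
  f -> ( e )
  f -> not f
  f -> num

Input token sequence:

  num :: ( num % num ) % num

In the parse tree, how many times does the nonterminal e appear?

4

[e [t [f num] :: [t [f ( [e [t [f num]] % [e [t [f num]]]] )]]] % [e [t [f num]]]]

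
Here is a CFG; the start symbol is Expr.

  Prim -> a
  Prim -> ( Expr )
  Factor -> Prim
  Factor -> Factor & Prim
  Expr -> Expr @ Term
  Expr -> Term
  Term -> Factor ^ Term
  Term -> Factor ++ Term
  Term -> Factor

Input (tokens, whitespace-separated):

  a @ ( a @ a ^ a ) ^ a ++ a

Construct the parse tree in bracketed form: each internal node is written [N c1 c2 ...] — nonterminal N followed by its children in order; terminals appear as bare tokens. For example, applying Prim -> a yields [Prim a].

[Expr [Expr [Term [Factor [Prim a]]]] @ [Term [Factor [Prim ( [Expr [Expr [Term [Factor [Prim a]]]] @ [Term [Factor [Prim a]] ^ [Term [Factor [Prim a]]]]] )]] ^ [Term [Factor [Prim a]] ++ [Term [Factor [Prim a]]]]]]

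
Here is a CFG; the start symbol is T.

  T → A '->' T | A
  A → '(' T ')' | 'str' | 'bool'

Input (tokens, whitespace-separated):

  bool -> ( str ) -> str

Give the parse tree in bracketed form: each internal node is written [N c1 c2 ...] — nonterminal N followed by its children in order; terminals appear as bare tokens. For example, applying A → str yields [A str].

[T [A bool] -> [T [A ( [T [A str]] )] -> [T [A str]]]]

T
A -> T
bool -> T
bool -> A -> T
bool -> ( T ) -> T
bool -> ( A ) -> T
bool -> ( str ) -> T
bool -> ( str ) -> A
bool -> ( str ) -> str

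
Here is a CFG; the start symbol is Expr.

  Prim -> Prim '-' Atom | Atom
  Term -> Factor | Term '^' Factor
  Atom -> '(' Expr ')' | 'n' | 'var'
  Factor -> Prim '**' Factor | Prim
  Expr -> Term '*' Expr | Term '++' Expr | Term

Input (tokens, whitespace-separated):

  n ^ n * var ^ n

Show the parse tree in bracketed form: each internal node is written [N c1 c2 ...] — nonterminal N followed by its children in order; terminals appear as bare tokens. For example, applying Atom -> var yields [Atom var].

[Expr [Term [Term [Factor [Prim [Atom n]]]] ^ [Factor [Prim [Atom n]]]] * [Expr [Term [Term [Factor [Prim [Atom var]]]] ^ [Factor [Prim [Atom n]]]]]]

Expr
Term * Expr
Term ^ Factor * Expr
Factor ^ Factor * Expr
Prim ^ Factor * Expr
Atom ^ Factor * Expr
n ^ Factor * Expr
n ^ Prim * Expr
n ^ Atom * Expr
n ^ n * Expr
n ^ n * Term
n ^ n * Term ^ Factor
n ^ n * Factor ^ Factor
n ^ n * Prim ^ Factor
n ^ n * Atom ^ Factor
n ^ n * var ^ Factor
n ^ n * var ^ Prim
n ^ n * var ^ Atom
n ^ n * var ^ n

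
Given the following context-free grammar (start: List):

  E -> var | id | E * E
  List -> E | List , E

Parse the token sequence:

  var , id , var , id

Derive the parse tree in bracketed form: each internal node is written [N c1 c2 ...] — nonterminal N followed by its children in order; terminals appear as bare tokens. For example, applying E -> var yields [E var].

List
List , E
List , E , E
List , E , E , E
E , E , E , E
var , E , E , E
var , id , E , E
var , id , var , E
var , id , var , id

[List [List [List [List [E var]] , [E id]] , [E var]] , [E id]]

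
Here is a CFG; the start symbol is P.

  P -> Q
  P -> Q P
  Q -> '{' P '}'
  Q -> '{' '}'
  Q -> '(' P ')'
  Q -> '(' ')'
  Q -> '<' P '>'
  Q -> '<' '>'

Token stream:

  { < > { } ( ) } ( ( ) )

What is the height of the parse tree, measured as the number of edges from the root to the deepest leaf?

[P [Q { [P [Q < >] [P [Q { }] [P [Q ( )]]]] }] [P [Q ( [P [Q ( )]] )]]]

6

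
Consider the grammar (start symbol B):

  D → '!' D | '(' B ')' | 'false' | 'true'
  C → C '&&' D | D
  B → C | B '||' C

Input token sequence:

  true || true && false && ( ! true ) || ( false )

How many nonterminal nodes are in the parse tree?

[B [B [B [C [D true]]] || [C [C [C [D true]] && [D false]] && [D ( [B [C [D ! [D true]]]] )]]] || [C [D ( [B [C [D false]]] )]]]

20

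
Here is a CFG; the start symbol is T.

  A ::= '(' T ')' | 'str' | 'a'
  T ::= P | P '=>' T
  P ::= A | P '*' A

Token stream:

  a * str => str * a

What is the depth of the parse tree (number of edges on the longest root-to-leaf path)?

[T [P [P [A a]] * [A str]] => [T [P [P [A str]] * [A a]]]]

5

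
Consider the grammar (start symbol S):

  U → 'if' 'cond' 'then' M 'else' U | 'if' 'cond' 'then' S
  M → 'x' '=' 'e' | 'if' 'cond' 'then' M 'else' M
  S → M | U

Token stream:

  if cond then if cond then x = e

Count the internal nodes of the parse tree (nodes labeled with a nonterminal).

[S [U if cond then [S [U if cond then [S [M x = e]]]]]]

6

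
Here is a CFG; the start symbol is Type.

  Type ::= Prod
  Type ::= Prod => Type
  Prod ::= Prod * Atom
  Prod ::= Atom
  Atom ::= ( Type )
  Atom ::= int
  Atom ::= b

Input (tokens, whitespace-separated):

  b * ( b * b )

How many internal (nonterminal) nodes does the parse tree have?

[Type [Prod [Prod [Atom b]] * [Atom ( [Type [Prod [Prod [Atom b]] * [Atom b]]] )]]]

10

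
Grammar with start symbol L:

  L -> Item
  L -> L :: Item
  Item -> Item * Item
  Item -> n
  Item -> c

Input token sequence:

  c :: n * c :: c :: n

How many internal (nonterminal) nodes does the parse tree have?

10

[L [L [L [L [Item c]] :: [Item [Item n] * [Item c]]] :: [Item c]] :: [Item n]]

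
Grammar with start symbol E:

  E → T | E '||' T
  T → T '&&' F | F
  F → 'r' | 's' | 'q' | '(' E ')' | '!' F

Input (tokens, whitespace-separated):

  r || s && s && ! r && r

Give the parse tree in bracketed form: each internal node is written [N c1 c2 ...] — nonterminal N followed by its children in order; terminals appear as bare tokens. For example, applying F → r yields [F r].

E
E || T
T || T
F || T
r || T
r || T && F
r || T && F && F
r || T && F && F && F
r || F && F && F && F
r || s && F && F && F
r || s && s && F && F
r || s && s && ! F && F
r || s && s && ! r && F
r || s && s && ! r && r

[E [E [T [F r]]] || [T [T [T [T [F s]] && [F s]] && [F ! [F r]]] && [F r]]]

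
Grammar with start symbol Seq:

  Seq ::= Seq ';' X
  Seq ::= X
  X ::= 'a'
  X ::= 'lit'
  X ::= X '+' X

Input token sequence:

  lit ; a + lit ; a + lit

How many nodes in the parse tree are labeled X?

7

[Seq [Seq [Seq [X lit]] ; [X [X a] + [X lit]]] ; [X [X a] + [X lit]]]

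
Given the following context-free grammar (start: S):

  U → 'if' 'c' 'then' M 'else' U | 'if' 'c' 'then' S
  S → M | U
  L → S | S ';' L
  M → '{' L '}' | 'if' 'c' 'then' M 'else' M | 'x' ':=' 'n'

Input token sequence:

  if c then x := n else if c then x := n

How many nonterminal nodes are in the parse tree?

6

[S [U if c then [M x := n] else [U if c then [S [M x := n]]]]]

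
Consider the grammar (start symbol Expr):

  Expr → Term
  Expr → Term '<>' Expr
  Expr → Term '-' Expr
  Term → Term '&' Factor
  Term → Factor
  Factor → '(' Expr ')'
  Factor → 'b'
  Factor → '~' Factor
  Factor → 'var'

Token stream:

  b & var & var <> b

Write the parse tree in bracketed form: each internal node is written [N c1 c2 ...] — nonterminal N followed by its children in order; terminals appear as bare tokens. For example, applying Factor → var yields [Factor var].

[Expr [Term [Term [Term [Factor b]] & [Factor var]] & [Factor var]] <> [Expr [Term [Factor b]]]]

Expr
Term <> Expr
Term & Factor <> Expr
Term & Factor & Factor <> Expr
Factor & Factor & Factor <> Expr
b & Factor & Factor <> Expr
b & var & Factor <> Expr
b & var & var <> Expr
b & var & var <> Term
b & var & var <> Factor
b & var & var <> b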